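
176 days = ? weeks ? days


Weeks: 176 ÷ 7 = 25 remainder 1

25 weeks 1 days


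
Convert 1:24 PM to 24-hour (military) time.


13:24

Input: 1:24 PM
PM: 1 + 12 = 13


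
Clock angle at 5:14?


Hour hand = 5×30 + 14×0.5 = 157.0°
Minute hand = 14×6 = 84°
Difference = |157.0 - 84| = 73.0°

73.0°


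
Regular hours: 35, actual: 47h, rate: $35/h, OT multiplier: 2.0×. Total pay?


Regular: 35h × $35 = $1225.00
Overtime: 47 - 35 = 12h
OT pay: 12h × $35 × 2.0 = $840.00
Total = $1225.00 + $840.00 = $2065.00

$2065.00


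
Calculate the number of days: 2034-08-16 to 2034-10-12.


From August 16, 2034 to October 12, 2034
Rest of August 2034: 31 - 16 = 15
Full months: September 30
Days into October 2034: 12
Total = 15 + 30 + 12 = 57 days

57 days


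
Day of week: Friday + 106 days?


Start: Friday (index 4)
(4 + 106) mod 7
= 110 mod 7
= 5
Index 5 → Saturday

Saturday


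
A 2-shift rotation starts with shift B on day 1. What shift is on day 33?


Shift B

Shifts: A, B
Start: B (index 1)
Day 33: (1 + 33 - 1) mod 2
= 33 mod 2
= 1
Index 1 → shift B


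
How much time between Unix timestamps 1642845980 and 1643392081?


Difference = 1643392081 - 1642845980 = 546101 seconds
In hours: 546101 / 3600 ≈ 151.7
In days: 546101 / 86400 ≈ 6.32

546101 seconds (151.7 hours / 6.32 days)


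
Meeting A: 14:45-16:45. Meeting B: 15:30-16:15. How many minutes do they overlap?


Meeting A: 885-1005 (in minutes from midnight)
Meeting B: 930-975
Overlap start = max(885, 930) = 930
Overlap end = min(1005, 975) = 975
Overlap = max(0, 975 - 930) = 45 min

45 minutes


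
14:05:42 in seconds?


Hours: 14 × 3600 = 50400
Minutes: 5 × 60 = 300
Seconds: 42
Total = 50400 + 300 + 42 = 50742

50742 seconds


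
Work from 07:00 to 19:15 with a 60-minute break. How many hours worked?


Total time = (19×60+15) - (7×60+0)
= 1155 - 420 = 735 min
Minus break: 735 - 60 = 675 min
= 11h 15m

11h 15m (675 minutes)


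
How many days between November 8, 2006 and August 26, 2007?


291 days

From November 8, 2006 to August 26, 2007
Rest of November 2006: 30 - 8 = 22
Full months: December 31, January 31, February 2007 28, March 31, April 30, May 31, June 30, July 31
Days into August 2007: 26
Total = 22 + 31 + 31 + 28 + 31 + 30 + 31 + 30 + 31 + 26 = 291 days


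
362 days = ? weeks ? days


51 weeks 5 days

Weeks: 362 ÷ 7 = 51 remainder 5


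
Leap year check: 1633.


Rules: divisible by 4 AND (not by 100 OR by 400)
1633 ÷ 4 = 408 remainder 1 → not divisible by 4
Not divisible by 4 → not a leap year

No


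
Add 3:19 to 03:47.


07:06

Start: 227 minutes from midnight
Add: 199 minutes
Total: 426 minutes
Hours: 426 ÷ 60 = 7 remainder 6


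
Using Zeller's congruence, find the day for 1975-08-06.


Wednesday

Zeller's congruence:
q=6, m=8, k=75, j=19
h = (6 + ⌊13×9/5⌋ + 75 + ⌊75/4⌋ + ⌊19/4⌋ - 2×19) mod 7
= (6 + 23 + 75 + 18 + 4 - 38) mod 7
= 88 mod 7 = 4
h=4 → Wednesday


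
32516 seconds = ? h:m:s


Hours: 32516 ÷ 3600 = 9 remainder 116
Minutes: 116 ÷ 60 = 1 remainder 56
Seconds: 56

9h 1m 56s


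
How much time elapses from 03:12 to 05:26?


End time in minutes: 5×60 + 26 = 326
Start time in minutes: 3×60 + 12 = 192
Difference = 326 - 192 = 134 minutes
= 2 hours 14 minutes

2h 14m


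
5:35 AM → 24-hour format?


05:35

Input: 5:35 AM
AM hour stays: 5


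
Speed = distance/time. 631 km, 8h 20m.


Distance: 631 km
Time: 8h 20m = 500 min = 500/60 = 25/3 hours
Speed = 631 ÷ (25/3) = 631 × 3 / 25 = 1893/25 ≈ 75.7 km/h

75.7 km/h


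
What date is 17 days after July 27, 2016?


Start: July 27, 2016
Add 17 days
July 27 → August 1: 31 - 27 + 1 = 5 days (17 - 5 = 12 left)
August 1 + 12 = August 13, 2016

August 13, 2016


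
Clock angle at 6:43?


Hour hand = 6×30 + 43×0.5 = 201.5°
Minute hand = 43×6 = 258°
Difference = |201.5 - 258| = 56.5°

56.5°


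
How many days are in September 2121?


Month: September (month 9)
September has 30 days

30 days


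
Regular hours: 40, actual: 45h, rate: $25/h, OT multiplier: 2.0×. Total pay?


Regular: 40h × $25 = $1000.00
Overtime: 45 - 40 = 5h
OT pay: 5h × $25 × 2.0 = $250.00
Total = $1000.00 + $250.00 = $1250.00

$1250.00


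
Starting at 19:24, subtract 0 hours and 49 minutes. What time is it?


18:35

Start: 1164 minutes from midnight
Subtract: 49 minutes
Remaining: 1164 - 49 = 1115
Hours: 18, Minutes: 35


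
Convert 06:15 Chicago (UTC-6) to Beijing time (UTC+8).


20:15

Time difference = UTC+8 - UTC-6 = +14 hours
New hour = (6 + 14) mod 24
= 20 mod 24 = 20
Minutes unchanged → 20:15


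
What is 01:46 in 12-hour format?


Hour: 1
1 < 12 → AM

1:46 AM


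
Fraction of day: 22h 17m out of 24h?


0.9285 (92.85%)

Total minutes: 22×60 + 17 = 1337
Day = 24×60 = 1440 minutes
Fraction = 1337/1440 ≈ 0.9285
As a percentage: 1337/1440 × 100 ≈ 92.85%


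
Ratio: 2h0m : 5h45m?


Duration 1: 120 minutes
Duration 2: 345 minutes
Ratio = 120:345
GCD = 15
Simplified = 8:23
As a decimal: 8/23 ≈ 0.35

8:23 (0.35)


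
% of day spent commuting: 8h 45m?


Time: 525 minutes
Day: 1440 minutes
Percentage = (525/1440) × 100 ≈ 36.5%

36.5%


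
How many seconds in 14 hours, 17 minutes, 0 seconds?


Hours: 14 × 3600 = 50400
Minutes: 17 × 60 = 1020
Seconds: 0
Total = 50400 + 1020 + 0 = 51420

51420 seconds


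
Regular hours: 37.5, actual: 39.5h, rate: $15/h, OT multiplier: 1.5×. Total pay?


Regular: 37.5h × $15 = $562.50
Overtime: 39.5 - 37.5 = 2.0h
OT pay: 2.0h × $15 × 1.5 = $45.00
Total = $562.50 + $45.00 = $607.50

$607.50


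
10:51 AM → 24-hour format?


Input: 10:51 AM
AM hour stays: 10

10:51


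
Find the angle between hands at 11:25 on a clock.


Hour hand = 11×30 + 25×0.5 = 342.5°
Minute hand = 25×6 = 150°
Difference = |342.5 - 150| = 192.5°
Since > 180°: 360 - 192.5 = 167.5°

167.5°


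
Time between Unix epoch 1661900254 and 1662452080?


551826 seconds (153.3 hours / 6.39 days)

Difference = 1662452080 - 1661900254 = 551826 seconds
In hours: 551826 / 3600 ≈ 153.3
In days: 551826 / 86400 ≈ 6.39


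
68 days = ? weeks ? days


9 weeks 5 days

Weeks: 68 ÷ 7 = 9 remainder 5


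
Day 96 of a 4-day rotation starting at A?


Shift D

Shifts: A, B, C, D
Start: A (index 0)
Day 96: (0 + 96 - 1) mod 4
= 95 mod 4
= 3
Index 3 → shift D


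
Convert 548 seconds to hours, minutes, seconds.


Hours: 548 ÷ 3600 = 0 remainder 548
Minutes: 548 ÷ 60 = 9 remainder 8
Seconds: 8

0h 9m 8s


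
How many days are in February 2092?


29 days

Month: February (month 2)
February: 28 or 29 (leap year)
2092 leap year? Yes


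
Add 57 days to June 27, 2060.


August 23, 2060

Start: June 27, 2060
Add 57 days
June 27 → July 1: 30 - 27 + 1 = 4 days (57 - 4 = 53 left)
July 1 → August 1: 31 - 1 + 1 = 31 days (53 - 31 = 22 left)
August 1 + 22 = August 23, 2060


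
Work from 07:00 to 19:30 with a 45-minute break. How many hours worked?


11h 45m (705 minutes)

Total time = (19×60+30) - (7×60+0)
= 1170 - 420 = 750 min
Minus break: 750 - 45 = 705 min
= 11h 45m


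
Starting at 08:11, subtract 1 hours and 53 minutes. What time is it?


Start: 491 minutes from midnight
Subtract: 113 minutes
Remaining: 491 - 113 = 378
Hours: 6, Minutes: 18

06:18


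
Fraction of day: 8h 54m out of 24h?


0.3708 (37.08%)

Total minutes: 8×60 + 54 = 534
Day = 24×60 = 1440 minutes
Fraction = 534/1440 ≈ 0.3708
As a percentage: 534/1440 × 100 ≈ 37.08%


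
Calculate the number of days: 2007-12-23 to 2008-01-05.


13 days

From December 23, 2007 to January 5, 2008
Rest of December 2007: 31 - 23 = 8
Days into January 2008: 5
Total = 8 + 5 = 13 days


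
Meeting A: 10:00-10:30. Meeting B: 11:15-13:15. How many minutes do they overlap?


0 minutes

Meeting A: 600-630 (in minutes from midnight)
Meeting B: 675-795
Overlap start = max(600, 675) = 675
Overlap end = min(630, 795) = 630
Overlap = max(0, 630 - 675) = 0 min


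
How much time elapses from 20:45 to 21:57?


1h 12m

End time in minutes: 21×60 + 57 = 1317
Start time in minutes: 20×60 + 45 = 1245
Difference = 1317 - 1245 = 72 minutes
= 1 hours 12 minutes


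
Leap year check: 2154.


No

Rules: divisible by 4 AND (not by 100 OR by 400)
2154 ÷ 4 = 538 remainder 2 → not divisible by 4
Not divisible by 4 → not a leap year


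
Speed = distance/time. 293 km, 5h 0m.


58.6 km/h

Distance: 293 km
Time: 5 hours
Speed = 293 / 5 = 58.6 km/h


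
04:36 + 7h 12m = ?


11:48

Start: 276 minutes from midnight
Add: 432 minutes
Total: 708 minutes
Hours: 708 ÷ 60 = 11 remainder 48


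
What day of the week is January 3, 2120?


Zeller's congruence:
q=3, m=13, k=19, j=21
h = (3 + ⌊13×14/5⌋ + 19 + ⌊19/4⌋ + ⌊21/4⌋ - 2×21) mod 7
= (3 + 36 + 19 + 4 + 5 - 42) mod 7
= 25 mod 7 = 4
h=4 → Wednesday

Wednesday


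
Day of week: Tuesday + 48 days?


Monday

Start: Tuesday (index 1)
(1 + 48) mod 7
= 49 mod 7
= 0
Index 0 → Monday


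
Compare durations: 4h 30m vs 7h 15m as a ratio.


18:29 (0.62)

Duration 1: 270 minutes
Duration 2: 435 minutes
Ratio = 270:435
GCD = 15
Simplified = 18:29
As a decimal: 18/29 ≈ 0.62


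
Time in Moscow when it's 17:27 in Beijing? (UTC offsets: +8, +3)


Time difference = UTC+3 - UTC+8 = -5 hours
New hour = (17 -5) mod 24
= 12 mod 24 = 12
Minutes unchanged → 12:27

12:27


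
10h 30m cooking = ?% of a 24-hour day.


43.8%

Time: 630 minutes
Day: 1440 minutes
Percentage = (630/1440) × 100 ≈ 43.8%


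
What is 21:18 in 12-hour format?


9:18 PM

Hour: 21
21 - 12 = 9 → PM


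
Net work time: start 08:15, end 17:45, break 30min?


Total time = (17×60+45) - (8×60+15)
= 1065 - 495 = 570 min
Minus break: 570 - 30 = 540 min
= 9h 0m

9h 0m (540 minutes)


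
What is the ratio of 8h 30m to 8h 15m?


Duration 1: 510 minutes
Duration 2: 495 minutes
Ratio = 510:495
GCD = 15
Simplified = 34:33
As a decimal: 34/33 ≈ 1.03

34:33 (1.03)


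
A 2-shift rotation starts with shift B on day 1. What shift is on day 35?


Shift B

Shifts: A, B
Start: B (index 1)
Day 35: (1 + 35 - 1) mod 2
= 35 mod 2
= 1
Index 1 → shift B


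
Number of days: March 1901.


Month: March (month 3)
March has 31 days

31 days


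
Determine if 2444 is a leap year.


Yes

Rules: divisible by 4 AND (not by 100 OR by 400)
2444 ÷ 4 = 611 exactly → divisible by 4
2444 ÷ 100 = 24 remainder 44 → not divisible by 100
Divisible by 4 but not by 100 → leap year


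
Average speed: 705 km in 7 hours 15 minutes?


Distance: 705 km
Time: 7h 15m = 435 min = 435/60 = 29/4 hours
Speed = 705 ÷ (29/4) = 705 × 4 / 29 = 2820/29 ≈ 97.2 km/h

97.2 km/h


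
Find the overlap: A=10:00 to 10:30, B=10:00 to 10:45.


Meeting A: 600-630 (in minutes from midnight)
Meeting B: 600-645
Overlap start = max(600, 600) = 600
Overlap end = min(630, 645) = 630
Overlap = max(0, 630 - 600) = 30 min

30 minutes


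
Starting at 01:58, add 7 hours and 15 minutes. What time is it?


Start: 118 minutes from midnight
Add: 435 minutes
Total: 553 minutes
Hours: 553 ÷ 60 = 9 remainder 13

09:13


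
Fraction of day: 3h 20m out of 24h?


0.1389 (13.89%)

Total minutes: 3×60 + 20 = 200
Day = 24×60 = 1440 minutes
Fraction = 200/1440 ≈ 0.1389
As a percentage: 200/1440 × 100 ≈ 13.89%


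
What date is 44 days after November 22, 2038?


Start: November 22, 2038
Add 44 days
November 22 → December 1: 30 - 22 + 1 = 9 days (44 - 9 = 35 left)
December 1 → January 1: 31 - 1 + 1 = 31 days (35 - 31 = 4 left)
January 1 + 4 = January 5, 2039

January 5, 2039


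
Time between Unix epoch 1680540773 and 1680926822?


386049 seconds (107.2 hours / 4.47 days)

Difference = 1680926822 - 1680540773 = 386049 seconds
In hours: 386049 / 3600 ≈ 107.2
In days: 386049 / 86400 ≈ 4.47


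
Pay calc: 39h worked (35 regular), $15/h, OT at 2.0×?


$645.00

Regular: 35h × $15 = $525.00
Overtime: 39 - 35 = 4h
OT pay: 4h × $15 × 2.0 = $120.00
Total = $525.00 + $120.00 = $645.00


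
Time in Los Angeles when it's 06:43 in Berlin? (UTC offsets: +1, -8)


21:43 (previous day)

Time difference = UTC-8 - UTC+1 = -9 hours
New hour = (6 -9) mod 24
= -3 mod 24 = 21
Minutes unchanged → 21:43; -3 < 0 → previous day


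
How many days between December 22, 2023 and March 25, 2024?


From December 22, 2023 to March 25, 2024
Rest of December 2023: 31 - 22 = 9
Full months: January 31, February 2024 29
Days into March 2024: 25
Total = 9 + 31 + 29 + 25 = 94 days

94 days


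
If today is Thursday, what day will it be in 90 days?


Wednesday

Start: Thursday (index 3)
(3 + 90) mod 7
= 93 mod 7
= 2
Index 2 → Wednesday


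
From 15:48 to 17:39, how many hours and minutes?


1h 51m

End time in minutes: 17×60 + 39 = 1059
Start time in minutes: 15×60 + 48 = 948
Difference = 1059 - 948 = 111 minutes
= 1 hours 51 minutes


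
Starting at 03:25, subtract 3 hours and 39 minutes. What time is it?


Start: 205 minutes from midnight
Subtract: 219 minutes
Remaining: 205 - 219 = -14
Negative → add 24×60 = 1426
Hours: 23, Minutes: 46

23:46


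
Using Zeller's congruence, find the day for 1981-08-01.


Saturday

Zeller's congruence:
q=1, m=8, k=81, j=19
h = (1 + ⌊13×9/5⌋ + 81 + ⌊81/4⌋ + ⌊19/4⌋ - 2×19) mod 7
= (1 + 23 + 81 + 20 + 4 - 38) mod 7
= 91 mod 7 = 0
h=0 → Saturday


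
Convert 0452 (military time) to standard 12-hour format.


4:52 AM

Hour: 4
4 < 12 → AM


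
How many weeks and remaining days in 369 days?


52 weeks 5 days

Weeks: 369 ÷ 7 = 52 remainder 5


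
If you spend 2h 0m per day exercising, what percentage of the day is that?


Time: 120 minutes
Day: 1440 minutes
Percentage = (120/1440) × 100 ≈ 8.3%

8.3%


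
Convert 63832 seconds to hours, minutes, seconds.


17h 43m 52s

Hours: 63832 ÷ 3600 = 17 remainder 2632
Minutes: 2632 ÷ 60 = 43 remainder 52
Seconds: 52


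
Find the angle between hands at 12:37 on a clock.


Hour hand (12 ≡ 0 on the dial): 0×30 + 37×0.5 = 18.5°
Minute hand = 37×6 = 222°
Difference = |18.5 - 222| = 203.5°
Since > 180°: 360 - 203.5 = 156.5°

156.5°


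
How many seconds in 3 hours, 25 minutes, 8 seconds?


12308 seconds

Hours: 3 × 3600 = 10800
Minutes: 25 × 60 = 1500
Seconds: 8
Total = 10800 + 1500 + 8 = 12308


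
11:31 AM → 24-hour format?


Input: 11:31 AM
AM hour stays: 11

11:31


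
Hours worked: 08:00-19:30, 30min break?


11h 0m (660 minutes)

Total time = (19×60+30) - (8×60+0)
= 1170 - 480 = 690 min
Minus break: 690 - 30 = 660 min
= 11h 0m


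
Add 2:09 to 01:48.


03:57

Start: 108 minutes from midnight
Add: 129 minutes
Total: 237 minutes
Hours: 237 ÷ 60 = 3 remainder 57


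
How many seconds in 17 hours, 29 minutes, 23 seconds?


Hours: 17 × 3600 = 61200
Minutes: 29 × 60 = 1740
Seconds: 23
Total = 61200 + 1740 + 23 = 62963

62963 seconds


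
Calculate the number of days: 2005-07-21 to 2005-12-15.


From July 21, 2005 to December 15, 2005
Rest of July 2005: 31 - 21 = 10
Full months: August 31, September 30, October 31, November 30
Days into December 2005: 15
Total = 10 + 31 + 30 + 31 + 30 + 15 = 147 days

147 days


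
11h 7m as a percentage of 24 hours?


Total minutes: 11×60 + 7 = 667
Day = 24×60 = 1440 minutes
Fraction = 667/1440 ≈ 0.4632
As a percentage: 667/1440 × 100 ≈ 46.32%

0.4632 (46.32%)


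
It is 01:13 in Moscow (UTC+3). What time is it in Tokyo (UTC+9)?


Time difference = UTC+9 - UTC+3 = +6 hours
New hour = (1 + 6) mod 24
= 7 mod 24 = 7
Minutes unchanged → 07:13

07:13


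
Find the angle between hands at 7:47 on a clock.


Hour hand = 7×30 + 47×0.5 = 233.5°
Minute hand = 47×6 = 282°
Difference = |233.5 - 282| = 48.5°

48.5°


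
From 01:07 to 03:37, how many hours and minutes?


2h 30m

End time in minutes: 3×60 + 37 = 217
Start time in minutes: 1×60 + 7 = 67
Difference = 217 - 67 = 150 minutes
= 2 hours 30 minutes


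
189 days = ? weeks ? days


27 weeks 0 days

Weeks: 189 ÷ 7 = 27 remainder 0


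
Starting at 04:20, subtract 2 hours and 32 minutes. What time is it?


01:48

Start: 260 minutes from midnight
Subtract: 152 minutes
Remaining: 260 - 152 = 108
Hours: 1, Minutes: 48


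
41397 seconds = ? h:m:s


Hours: 41397 ÷ 3600 = 11 remainder 1797
Minutes: 1797 ÷ 60 = 29 remainder 57
Seconds: 57

11h 29m 57s


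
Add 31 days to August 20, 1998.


Start: August 20, 1998
Add 31 days
August 20 → September 1: 31 - 20 + 1 = 12 days (31 - 12 = 19 left)
September 1 + 19 = September 20, 1998

September 20, 1998


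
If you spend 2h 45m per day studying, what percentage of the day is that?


11.5%

Time: 165 minutes
Day: 1440 minutes
Percentage = (165/1440) × 100 ≈ 11.5%


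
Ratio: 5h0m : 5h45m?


Duration 1: 300 minutes
Duration 2: 345 minutes
Ratio = 300:345
GCD = 15
Simplified = 20:23
As a decimal: 20/23 ≈ 0.87

20:23 (0.87)


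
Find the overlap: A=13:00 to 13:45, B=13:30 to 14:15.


Meeting A: 780-825 (in minutes from midnight)
Meeting B: 810-855
Overlap start = max(780, 810) = 810
Overlap end = min(825, 855) = 825
Overlap = max(0, 825 - 810) = 15 min

15 minutes


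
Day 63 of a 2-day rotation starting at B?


Shift B

Shifts: A, B
Start: B (index 1)
Day 63: (1 + 63 - 1) mod 2
= 63 mod 2
= 1
Index 1 → shift B


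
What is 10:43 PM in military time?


Input: 10:43 PM
PM: 10 + 12 = 22

22:43


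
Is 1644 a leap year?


Yes

Rules: divisible by 4 AND (not by 100 OR by 400)
1644 ÷ 4 = 411 exactly → divisible by 4
1644 ÷ 100 = 16 remainder 44 → not divisible by 100
Divisible by 4 but not by 100 → leap year


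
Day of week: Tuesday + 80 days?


Start: Tuesday (index 1)
(1 + 80) mod 7
= 81 mod 7
= 4
Index 4 → Friday

Friday


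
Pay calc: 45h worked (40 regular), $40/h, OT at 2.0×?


$2000.00

Regular: 40h × $40 = $1600.00
Overtime: 45 - 40 = 5h
OT pay: 5h × $40 × 2.0 = $400.00
Total = $1600.00 + $400.00 = $2000.00


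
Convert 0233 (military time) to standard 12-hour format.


Hour: 2
2 < 12 → AM

2:33 AM


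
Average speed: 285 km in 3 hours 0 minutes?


95.0 km/h

Distance: 285 km
Time: 3 hours
Speed = 285 / 3 = 95.0 km/h


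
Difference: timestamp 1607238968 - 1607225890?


Difference = 1607238968 - 1607225890 = 13078 seconds
In hours: 13078 / 3600 ≈ 3.6
In days: 13078 / 86400 ≈ 0.15

13078 seconds (3.6 hours / 0.15 days)


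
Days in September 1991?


Month: September (month 9)
September has 30 days

30 days


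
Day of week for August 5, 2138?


Zeller's congruence:
q=5, m=8, k=38, j=21
h = (5 + ⌊13×9/5⌋ + 38 + ⌊38/4⌋ + ⌊21/4⌋ - 2×21) mod 7
= (5 + 23 + 38 + 9 + 5 - 42) mod 7
= 38 mod 7 = 3
h=3 → Tuesday

Tuesday


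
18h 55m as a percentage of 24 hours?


Total minutes: 18×60 + 55 = 1135
Day = 24×60 = 1440 minutes
Fraction = 1135/1440 ≈ 0.7882
As a percentage: 1135/1440 × 100 ≈ 78.82%

0.7882 (78.82%)


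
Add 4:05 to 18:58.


23:03

Start: 1138 minutes from midnight
Add: 245 minutes
Total: 1383 minutes
Hours: 1383 ÷ 60 = 23 remainder 3


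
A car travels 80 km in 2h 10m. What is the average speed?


36.9 km/h

Distance: 80 km
Time: 2h 10m = 130 min = 130/60 = 13/6 hours
Speed = 80 ÷ (13/6) = 80 × 6 / 13 = 480/13 ≈ 36.9 km/h


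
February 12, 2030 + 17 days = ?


Start: February 12, 2030
Add 17 days
February 12 → March 1: 28 - 12 + 1 = 17 days (17 - 17 = 0 left)
Land exactly on March 1, 2030

March 1, 2030


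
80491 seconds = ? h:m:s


Hours: 80491 ÷ 3600 = 22 remainder 1291
Minutes: 1291 ÷ 60 = 21 remainder 31
Seconds: 31

22h 21m 31s


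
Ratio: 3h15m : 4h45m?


13:19 (0.68)

Duration 1: 195 minutes
Duration 2: 285 minutes
Ratio = 195:285
GCD = 15
Simplified = 13:19
As a decimal: 13/19 ≈ 0.68


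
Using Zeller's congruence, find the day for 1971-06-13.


Zeller's congruence:
q=13, m=6, k=71, j=19
h = (13 + ⌊13×7/5⌋ + 71 + ⌊71/4⌋ + ⌊19/4⌋ - 2×19) mod 7
= (13 + 18 + 71 + 17 + 4 - 38) mod 7
= 85 mod 7 = 1
h=1 → Sunday

Sunday


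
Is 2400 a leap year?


Rules: divisible by 4 AND (not by 100 OR by 400)
2400 ÷ 4 = 600 exactly → divisible by 4
2400 ÷ 100 = 24 exactly → divisible by 100
2400 ÷ 400 = 6 exactly → divisible by 400
Divisible by 400 → leap year

Yes


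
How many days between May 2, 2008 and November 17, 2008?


From May 2, 2008 to November 17, 2008
Rest of May 2008: 31 - 2 = 29
Full months: June 30, July 31, August 31, September 30, October 31
Days into November 2008: 17
Total = 29 + 30 + 31 + 31 + 30 + 31 + 17 = 199 days

199 days


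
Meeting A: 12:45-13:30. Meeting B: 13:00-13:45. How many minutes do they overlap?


Meeting A: 765-810 (in minutes from midnight)
Meeting B: 780-825
Overlap start = max(765, 780) = 780
Overlap end = min(810, 825) = 810
Overlap = max(0, 810 - 780) = 30 min

30 minutes


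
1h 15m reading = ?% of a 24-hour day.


5.2%

Time: 75 minutes
Day: 1440 minutes
Percentage = (75/1440) × 100 ≈ 5.2%


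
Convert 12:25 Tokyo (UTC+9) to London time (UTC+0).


03:25

Time difference = UTC+0 - UTC+9 = -9 hours
New hour = (12 -9) mod 24
= 3 mod 24 = 3
Minutes unchanged → 03:25


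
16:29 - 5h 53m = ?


10:36

Start: 989 minutes from midnight
Subtract: 353 minutes
Remaining: 989 - 353 = 636
Hours: 10, Minutes: 36


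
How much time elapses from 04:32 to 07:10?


End time in minutes: 7×60 + 10 = 430
Start time in minutes: 4×60 + 32 = 272
Difference = 430 - 272 = 158 minutes
= 2 hours 38 minutes

2h 38m


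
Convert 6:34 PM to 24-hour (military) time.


18:34

Input: 6:34 PM
PM: 6 + 12 = 18


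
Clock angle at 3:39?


124.5°

Hour hand = 3×30 + 39×0.5 = 109.5°
Minute hand = 39×6 = 234°
Difference = |109.5 - 234| = 124.5°


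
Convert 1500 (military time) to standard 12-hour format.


3:00 PM

Hour: 15
15 - 12 = 3 → PM


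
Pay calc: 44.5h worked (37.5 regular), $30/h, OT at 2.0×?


Regular: 37.5h × $30 = $1125.00
Overtime: 44.5 - 37.5 = 7.0h
OT pay: 7.0h × $30 × 2.0 = $420.00
Total = $1125.00 + $420.00 = $1545.00

$1545.00


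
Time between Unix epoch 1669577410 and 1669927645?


Difference = 1669927645 - 1669577410 = 350235 seconds
In hours: 350235 / 3600 ≈ 97.3
In days: 350235 / 86400 ≈ 4.05

350235 seconds (97.3 hours / 4.05 days)


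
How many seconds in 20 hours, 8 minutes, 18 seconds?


Hours: 20 × 3600 = 72000
Minutes: 8 × 60 = 480
Seconds: 18
Total = 72000 + 480 + 18 = 72498

72498 seconds


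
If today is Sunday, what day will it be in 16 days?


Tuesday

Start: Sunday (index 6)
(6 + 16) mod 7
= 22 mod 7
= 1
Index 1 → Tuesday


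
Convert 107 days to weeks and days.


Weeks: 107 ÷ 7 = 15 remainder 2

15 weeks 2 days


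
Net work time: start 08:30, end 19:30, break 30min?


Total time = (19×60+30) - (8×60+30)
= 1170 - 510 = 660 min
Minus break: 660 - 30 = 630 min
= 10h 30m

10h 30m (630 minutes)


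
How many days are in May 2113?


Month: May (month 5)
May has 31 days

31 days


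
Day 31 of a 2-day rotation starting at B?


Shifts: A, B
Start: B (index 1)
Day 31: (1 + 31 - 1) mod 2
= 31 mod 2
= 1
Index 1 → shift B

Shift B


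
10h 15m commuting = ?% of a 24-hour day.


Time: 615 minutes
Day: 1440 minutes
Percentage = (615/1440) × 100 ≈ 42.7%

42.7%


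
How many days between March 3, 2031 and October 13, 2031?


From March 3, 2031 to October 13, 2031
Rest of March 2031: 31 - 3 = 28
Full months: April 30, May 31, June 30, July 31, August 31, September 30
Days into October 2031: 13
Total = 28 + 30 + 31 + 30 + 31 + 31 + 30 + 13 = 224 days

224 days


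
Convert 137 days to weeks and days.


19 weeks 4 days

Weeks: 137 ÷ 7 = 19 remainder 4


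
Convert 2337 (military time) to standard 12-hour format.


11:37 PM

Hour: 23
23 - 12 = 11 → PM


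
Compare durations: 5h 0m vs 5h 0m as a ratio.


Duration 1: 300 minutes
Duration 2: 300 minutes
Ratio = 300:300
GCD = 300
Simplified = 1:1
As a decimal: 1/1 = 1.00

1:1 (1.00)


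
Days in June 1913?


30 days

Month: June (month 6)
June has 30 days


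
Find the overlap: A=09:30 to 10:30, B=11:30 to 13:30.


Meeting A: 570-630 (in minutes from midnight)
Meeting B: 690-810
Overlap start = max(570, 690) = 690
Overlap end = min(630, 810) = 630
Overlap = max(0, 630 - 690) = 0 min

0 minutes


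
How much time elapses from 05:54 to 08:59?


End time in minutes: 8×60 + 59 = 539
Start time in minutes: 5×60 + 54 = 354
Difference = 539 - 354 = 185 minutes
= 3 hours 5 minutes

3h 5m


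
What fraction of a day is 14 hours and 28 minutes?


Total minutes: 14×60 + 28 = 868
Day = 24×60 = 1440 minutes
Fraction = 868/1440 ≈ 0.6028
As a percentage: 868/1440 × 100 ≈ 60.28%

0.6028 (60.28%)


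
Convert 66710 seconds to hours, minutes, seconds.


Hours: 66710 ÷ 3600 = 18 remainder 1910
Minutes: 1910 ÷ 60 = 31 remainder 50
Seconds: 50

18h 31m 50s


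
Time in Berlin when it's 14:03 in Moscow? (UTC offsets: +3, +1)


Time difference = UTC+1 - UTC+3 = -2 hours
New hour = (14 -2) mod 24
= 12 mod 24 = 12
Minutes unchanged → 12:03

12:03


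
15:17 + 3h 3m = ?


18:20

Start: 917 minutes from midnight
Add: 183 minutes
Total: 1100 minutes
Hours: 1100 ÷ 60 = 18 remainder 20


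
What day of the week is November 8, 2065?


Zeller's congruence:
q=8, m=11, k=65, j=20
h = (8 + ⌊13×12/5⌋ + 65 + ⌊65/4⌋ + ⌊20/4⌋ - 2×20) mod 7
= (8 + 31 + 65 + 16 + 5 - 40) mod 7
= 85 mod 7 = 1
h=1 → Sunday

Sunday


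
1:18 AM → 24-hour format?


01:18

Input: 1:18 AM
AM hour stays: 1


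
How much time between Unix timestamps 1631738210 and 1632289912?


Difference = 1632289912 - 1631738210 = 551702 seconds
In hours: 551702 / 3600 ≈ 153.3
In days: 551702 / 86400 ≈ 6.39

551702 seconds (153.3 hours / 6.39 days)


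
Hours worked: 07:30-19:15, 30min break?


11h 15m (675 minutes)

Total time = (19×60+15) - (7×60+30)
= 1155 - 450 = 705 min
Minus break: 705 - 30 = 675 min
= 11h 15m


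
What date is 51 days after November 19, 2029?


January 9, 2030

Start: November 19, 2029
Add 51 days
November 19 → December 1: 30 - 19 + 1 = 12 days (51 - 12 = 39 left)
December 1 → January 1: 31 - 1 + 1 = 31 days (39 - 31 = 8 left)
January 1 + 8 = January 9, 2030


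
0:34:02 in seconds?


Hours: 0 × 3600 = 0
Minutes: 34 × 60 = 2040
Seconds: 2
Total = 0 + 2040 + 2 = 2042

2042 seconds


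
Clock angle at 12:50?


85.0°

Hour hand (12 ≡ 0 on the dial): 0×30 + 50×0.5 = 25.0°
Minute hand = 50×6 = 300°
Difference = |25.0 - 300| = 275.0°
Since > 180°: 360 - 275.0 = 85.0°


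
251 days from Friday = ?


Start: Friday (index 4)
(4 + 251) mod 7
= 255 mod 7
= 3
Index 3 → Thursday

Thursday


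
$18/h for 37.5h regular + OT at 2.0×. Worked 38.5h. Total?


$711.00

Regular: 37.5h × $18 = $675.00
Overtime: 38.5 - 37.5 = 1.0h
OT pay: 1.0h × $18 × 2.0 = $36.00
Total = $675.00 + $36.00 = $711.00


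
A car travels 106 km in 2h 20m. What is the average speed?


45.4 km/h

Distance: 106 km
Time: 2h 20m = 140 min = 140/60 = 7/3 hours
Speed = 106 ÷ (7/3) = 106 × 3 / 7 = 318/7 ≈ 45.4 km/h


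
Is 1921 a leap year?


Rules: divisible by 4 AND (not by 100 OR by 400)
1921 ÷ 4 = 480 remainder 1 → not divisible by 4
Not divisible by 4 → not a leap year

No


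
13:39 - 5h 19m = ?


Start: 819 minutes from midnight
Subtract: 319 minutes
Remaining: 819 - 319 = 500
Hours: 8, Minutes: 20

08:20


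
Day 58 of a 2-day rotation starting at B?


Shifts: A, B
Start: B (index 1)
Day 58: (1 + 58 - 1) mod 2
= 58 mod 2
= 0
Index 0 → shift A

Shift A


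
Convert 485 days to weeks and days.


69 weeks 2 days

Weeks: 485 ÷ 7 = 69 remainder 2


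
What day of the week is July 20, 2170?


Friday

Zeller's congruence:
q=20, m=7, k=70, j=21
h = (20 + ⌊13×8/5⌋ + 70 + ⌊70/4⌋ + ⌊21/4⌋ - 2×21) mod 7
= (20 + 20 + 70 + 17 + 5 - 42) mod 7
= 90 mod 7 = 6
h=6 → Friday


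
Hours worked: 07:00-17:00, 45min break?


9h 15m (555 minutes)

Total time = (17×60+0) - (7×60+0)
= 1020 - 420 = 600 min
Minus break: 600 - 45 = 555 min
= 9h 15m


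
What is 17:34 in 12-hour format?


5:34 PM

Hour: 17
17 - 12 = 5 → PM


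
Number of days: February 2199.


Month: February (month 2)
February: 28 or 29 (leap year)
2199 leap year? No

28 days


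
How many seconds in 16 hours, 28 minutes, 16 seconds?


Hours: 16 × 3600 = 57600
Minutes: 28 × 60 = 1680
Seconds: 16
Total = 57600 + 1680 + 16 = 59296

59296 seconds


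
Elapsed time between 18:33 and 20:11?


End time in minutes: 20×60 + 11 = 1211
Start time in minutes: 18×60 + 33 = 1113
Difference = 1211 - 1113 = 98 minutes
= 1 hours 38 minutes

1h 38m


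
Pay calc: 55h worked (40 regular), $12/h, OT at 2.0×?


Regular: 40h × $12 = $480.00
Overtime: 55 - 40 = 15h
OT pay: 15h × $12 × 2.0 = $360.00
Total = $480.00 + $360.00 = $840.00

$840.00


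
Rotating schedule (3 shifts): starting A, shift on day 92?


Shifts: A, B, C
Start: A (index 0)
Day 92: (0 + 92 - 1) mod 3
= 91 mod 3
= 1
Index 1 → shift B

Shift B


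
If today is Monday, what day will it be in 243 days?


Start: Monday (index 0)
(0 + 243) mod 7
= 243 mod 7
= 5
Index 5 → Saturday

Saturday


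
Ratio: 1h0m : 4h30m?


2:9 (0.22)

Duration 1: 60 minutes
Duration 2: 270 minutes
Ratio = 60:270
GCD = 30
Simplified = 2:9
As a decimal: 2/9 ≈ 0.22


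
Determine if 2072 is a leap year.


Yes

Rules: divisible by 4 AND (not by 100 OR by 400)
2072 ÷ 4 = 518 exactly → divisible by 4
2072 ÷ 100 = 20 remainder 72 → not divisible by 100
Divisible by 4 but not by 100 → leap year


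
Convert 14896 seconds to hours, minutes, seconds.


Hours: 14896 ÷ 3600 = 4 remainder 496
Minutes: 496 ÷ 60 = 8 remainder 16
Seconds: 16

4h 8m 16s


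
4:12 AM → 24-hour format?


Input: 4:12 AM
AM hour stays: 4

04:12


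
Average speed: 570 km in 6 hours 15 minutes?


91.2 km/h

Distance: 570 km
Time: 6h 15m = 375 min = 375/60 = 25/4 hours
Speed = 570 ÷ (25/4) = 570 × 4 / 25 = 2280/25 = 91.2 km/h


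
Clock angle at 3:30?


75.0°

Hour hand = 3×30 + 30×0.5 = 105.0°
Minute hand = 30×6 = 180°
Difference = |105.0 - 180| = 75.0°


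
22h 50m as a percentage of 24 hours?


0.9514 (95.14%)

Total minutes: 22×60 + 50 = 1370
Day = 24×60 = 1440 minutes
Fraction = 1370/1440 ≈ 0.9514
As a percentage: 1370/1440 × 100 ≈ 95.14%


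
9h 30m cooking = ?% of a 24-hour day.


Time: 570 minutes
Day: 1440 minutes
Percentage = (570/1440) × 100 ≈ 39.6%

39.6%


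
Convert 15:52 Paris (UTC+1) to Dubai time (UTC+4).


18:52

Time difference = UTC+4 - UTC+1 = +3 hours
New hour = (15 + 3) mod 24
= 18 mod 24 = 18
Minutes unchanged → 18:52


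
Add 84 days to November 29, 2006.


Start: November 29, 2006
Add 84 days
November 29 → December 1: 30 - 29 + 1 = 2 days (84 - 2 = 82 left)
December 1 → January 1: 31 - 1 + 1 = 31 days (82 - 31 = 51 left)
January 1 → February 1: 31 - 1 + 1 = 31 days (51 - 31 = 20 left)
February 1 + 20 = February 21, 2007

February 21, 2007


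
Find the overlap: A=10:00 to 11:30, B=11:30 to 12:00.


0 minutes

Meeting A: 600-690 (in minutes from midnight)
Meeting B: 690-720
Overlap start = max(600, 690) = 690
Overlap end = min(690, 720) = 690
Overlap = max(0, 690 - 690) = 0 min


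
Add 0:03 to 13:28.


Start: 808 minutes from midnight
Add: 3 minutes
Total: 811 minutes
Hours: 811 ÷ 60 = 13 remainder 31

13:31


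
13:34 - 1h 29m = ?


Start: 814 minutes from midnight
Subtract: 89 minutes
Remaining: 814 - 89 = 725
Hours: 12, Minutes: 5

12:05


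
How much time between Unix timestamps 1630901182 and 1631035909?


134727 seconds (37.4 hours / 1.56 days)

Difference = 1631035909 - 1630901182 = 134727 seconds
In hours: 134727 / 3600 ≈ 37.4
In days: 134727 / 86400 ≈ 1.56


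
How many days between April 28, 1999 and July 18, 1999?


81 days

From April 28, 1999 to July 18, 1999
Rest of April 1999: 30 - 28 = 2
Full months: May 31, June 30
Days into July 1999: 18
Total = 2 + 31 + 30 + 18 = 81 days


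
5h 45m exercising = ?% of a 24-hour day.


24.0%

Time: 345 minutes
Day: 1440 minutes
Percentage = (345/1440) × 100 ≈ 24.0%


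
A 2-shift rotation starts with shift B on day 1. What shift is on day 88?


Shifts: A, B
Start: B (index 1)
Day 88: (1 + 88 - 1) mod 2
= 88 mod 2
= 0
Index 0 → shift A

Shift A


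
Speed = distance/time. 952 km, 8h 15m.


115.4 km/h

Distance: 952 km
Time: 8h 15m = 495 min = 495/60 = 33/4 hours
Speed = 952 ÷ (33/4) = 952 × 4 / 33 = 3808/33 ≈ 115.4 km/h


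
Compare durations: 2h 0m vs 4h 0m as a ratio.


Duration 1: 120 minutes
Duration 2: 240 minutes
Ratio = 120:240
GCD = 120
Simplified = 1:2
As a decimal: 1/2 = 0.50

1:2 (0.50)


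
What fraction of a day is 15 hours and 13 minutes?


Total minutes: 15×60 + 13 = 913
Day = 24×60 = 1440 minutes
Fraction = 913/1440 ≈ 0.6340
As a percentage: 913/1440 × 100 ≈ 63.40%

0.6340 (63.40%)


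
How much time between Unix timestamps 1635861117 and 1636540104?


678987 seconds (188.6 hours / 7.86 days)

Difference = 1636540104 - 1635861117 = 678987 seconds
In hours: 678987 / 3600 ≈ 188.6
In days: 678987 / 86400 ≈ 7.86


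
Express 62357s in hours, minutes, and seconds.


Hours: 62357 ÷ 3600 = 17 remainder 1157
Minutes: 1157 ÷ 60 = 19 remainder 17
Seconds: 17

17h 19m 17s


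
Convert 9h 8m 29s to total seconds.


32909 seconds

Hours: 9 × 3600 = 32400
Minutes: 8 × 60 = 480
Seconds: 29
Total = 32400 + 480 + 29 = 32909


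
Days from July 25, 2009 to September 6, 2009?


From July 25, 2009 to September 6, 2009
Rest of July 2009: 31 - 25 = 6
Full months: August 31
Days into September 2009: 6
Total = 6 + 31 + 6 = 43 days

43 days


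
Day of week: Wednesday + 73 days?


Saturday

Start: Wednesday (index 2)
(2 + 73) mod 7
= 75 mod 7
= 5
Index 5 → Saturday


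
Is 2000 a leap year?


Yes

Rules: divisible by 4 AND (not by 100 OR by 400)
2000 ÷ 4 = 500 exactly → divisible by 4
2000 ÷ 100 = 20 exactly → divisible by 100
2000 ÷ 400 = 5 exactly → divisible by 400
Divisible by 400 → leap year


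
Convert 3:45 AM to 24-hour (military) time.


03:45

Input: 3:45 AM
AM hour stays: 3


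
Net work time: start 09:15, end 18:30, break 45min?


Total time = (18×60+30) - (9×60+15)
= 1110 - 555 = 555 min
Minus break: 555 - 45 = 510 min
= 8h 30m

8h 30m (510 minutes)


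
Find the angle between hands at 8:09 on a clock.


169.5°

Hour hand = 8×30 + 9×0.5 = 244.5°
Minute hand = 9×6 = 54°
Difference = |244.5 - 54| = 190.5°
Since > 180°: 360 - 190.5 = 169.5°


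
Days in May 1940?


Month: May (month 5)
May has 31 days

31 days


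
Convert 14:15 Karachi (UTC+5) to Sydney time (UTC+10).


19:15

Time difference = UTC+10 - UTC+5 = +5 hours
New hour = (14 + 5) mod 24
= 19 mod 24 = 19
Minutes unchanged → 19:15


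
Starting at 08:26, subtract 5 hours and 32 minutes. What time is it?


02:54

Start: 506 minutes from midnight
Subtract: 332 minutes
Remaining: 506 - 332 = 174
Hours: 2, Minutes: 54


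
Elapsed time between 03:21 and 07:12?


3h 51m

End time in minutes: 7×60 + 12 = 432
Start time in minutes: 3×60 + 21 = 201
Difference = 432 - 201 = 231 minutes
= 3 hours 51 minutes


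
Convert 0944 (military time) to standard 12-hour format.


9:44 AM

Hour: 9
9 < 12 → AM


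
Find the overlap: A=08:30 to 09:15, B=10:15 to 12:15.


Meeting A: 510-555 (in minutes from midnight)
Meeting B: 615-735
Overlap start = max(510, 615) = 615
Overlap end = min(555, 735) = 555
Overlap = max(0, 555 - 615) = 0 min

0 minutes


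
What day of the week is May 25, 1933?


Zeller's congruence:
q=25, m=5, k=33, j=19
h = (25 + ⌊13×6/5⌋ + 33 + ⌊33/4⌋ + ⌊19/4⌋ - 2×19) mod 7
= (25 + 15 + 33 + 8 + 4 - 38) mod 7
= 47 mod 7 = 5
h=5 → Thursday

Thursday


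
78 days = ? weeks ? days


11 weeks 1 days

Weeks: 78 ÷ 7 = 11 remainder 1


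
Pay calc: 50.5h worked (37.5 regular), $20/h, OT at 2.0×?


$1270.00

Regular: 37.5h × $20 = $750.00
Overtime: 50.5 - 37.5 = 13.0h
OT pay: 13.0h × $20 × 2.0 = $520.00
Total = $750.00 + $520.00 = $1270.00


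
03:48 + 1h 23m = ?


Start: 228 minutes from midnight
Add: 83 minutes
Total: 311 minutes
Hours: 311 ÷ 60 = 5 remainder 11

05:11


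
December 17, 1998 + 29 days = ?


January 15, 1999

Start: December 17, 1998
Add 29 days
December 17 → January 1: 31 - 17 + 1 = 15 days (29 - 15 = 14 left)
January 1 + 14 = January 15, 1999


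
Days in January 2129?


31 days

Month: January (month 1)
January has 31 days


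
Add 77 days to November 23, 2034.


February 8, 2035

Start: November 23, 2034
Add 77 days
November 23 → December 1: 30 - 23 + 1 = 8 days (77 - 8 = 69 left)
December 1 → January 1: 31 - 1 + 1 = 31 days (69 - 31 = 38 left)
January 1 → February 1: 31 - 1 + 1 = 31 days (38 - 31 = 7 left)
February 1 + 7 = February 8, 2035


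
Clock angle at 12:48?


96.0°

Hour hand (12 ≡ 0 on the dial): 0×30 + 48×0.5 = 24.0°
Minute hand = 48×6 = 288°
Difference = |24.0 - 288| = 264.0°
Since > 180°: 360 - 264.0 = 96.0°


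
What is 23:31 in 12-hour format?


11:31 PM

Hour: 23
23 - 12 = 11 → PM


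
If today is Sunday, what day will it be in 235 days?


Thursday

Start: Sunday (index 6)
(6 + 235) mod 7
= 241 mod 7
= 3
Index 3 → Thursday


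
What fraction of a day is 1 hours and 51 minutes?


0.0771 (7.71%)

Total minutes: 1×60 + 51 = 111
Day = 24×60 = 1440 minutes
Fraction = 111/1440 ≈ 0.0771
As a percentage: 111/1440 × 100 ≈ 7.71%


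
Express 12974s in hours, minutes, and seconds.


Hours: 12974 ÷ 3600 = 3 remainder 2174
Minutes: 2174 ÷ 60 = 36 remainder 14
Seconds: 14

3h 36m 14s


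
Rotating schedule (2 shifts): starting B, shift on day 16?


Shift A

Shifts: A, B
Start: B (index 1)
Day 16: (1 + 16 - 1) mod 2
= 16 mod 2
= 0
Index 0 → shift A


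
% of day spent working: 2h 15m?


9.4%

Time: 135 minutes
Day: 1440 minutes
Percentage = (135/1440) × 100 ≈ 9.4%


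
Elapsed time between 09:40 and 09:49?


0h 9m

End time in minutes: 9×60 + 49 = 589
Start time in minutes: 9×60 + 40 = 580
Difference = 589 - 580 = 9 minutes
= 0 hours 9 minutes


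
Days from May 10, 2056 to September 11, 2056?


124 days

From May 10, 2056 to September 11, 2056
Rest of May 2056: 31 - 10 = 21
Full months: June 30, July 31, August 31
Days into September 2056: 11
Total = 21 + 30 + 31 + 31 + 11 = 124 days


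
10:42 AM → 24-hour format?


10:42

Input: 10:42 AM
AM hour stays: 10


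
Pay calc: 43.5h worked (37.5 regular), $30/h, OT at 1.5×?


Regular: 37.5h × $30 = $1125.00
Overtime: 43.5 - 37.5 = 6.0h
OT pay: 6.0h × $30 × 1.5 = $270.00
Total = $1125.00 + $270.00 = $1395.00

$1395.00


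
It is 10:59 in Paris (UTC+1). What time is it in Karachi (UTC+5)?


Time difference = UTC+5 - UTC+1 = +4 hours
New hour = (10 + 4) mod 24
= 14 mod 24 = 14
Minutes unchanged → 14:59

14:59


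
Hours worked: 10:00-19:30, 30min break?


Total time = (19×60+30) - (10×60+0)
= 1170 - 600 = 570 min
Minus break: 570 - 30 = 540 min
= 9h 0m

9h 0m (540 minutes)
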